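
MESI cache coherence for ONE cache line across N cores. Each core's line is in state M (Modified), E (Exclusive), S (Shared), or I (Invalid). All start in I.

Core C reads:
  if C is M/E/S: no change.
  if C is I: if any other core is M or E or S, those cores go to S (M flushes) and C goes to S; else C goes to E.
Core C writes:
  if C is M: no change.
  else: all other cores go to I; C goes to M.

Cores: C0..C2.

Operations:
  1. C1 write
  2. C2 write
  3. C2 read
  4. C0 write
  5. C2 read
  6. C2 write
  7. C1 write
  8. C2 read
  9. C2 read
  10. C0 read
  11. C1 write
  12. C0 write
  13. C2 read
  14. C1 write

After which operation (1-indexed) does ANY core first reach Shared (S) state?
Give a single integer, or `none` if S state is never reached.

Answer: 5

Derivation:
Op 1: C1 write [C1 write: invalidate none -> C1=M] -> [I,M,I]
Op 2: C2 write [C2 write: invalidate ['C1=M'] -> C2=M] -> [I,I,M]
Op 3: C2 read [C2 read: already in M, no change] -> [I,I,M]
Op 4: C0 write [C0 write: invalidate ['C2=M'] -> C0=M] -> [M,I,I]
Op 5: C2 read [C2 read from I: others=['C0=M'] -> C2=S, others downsized to S] -> [S,I,S]
  -> First S state at op 5; remaining ops need not be traced.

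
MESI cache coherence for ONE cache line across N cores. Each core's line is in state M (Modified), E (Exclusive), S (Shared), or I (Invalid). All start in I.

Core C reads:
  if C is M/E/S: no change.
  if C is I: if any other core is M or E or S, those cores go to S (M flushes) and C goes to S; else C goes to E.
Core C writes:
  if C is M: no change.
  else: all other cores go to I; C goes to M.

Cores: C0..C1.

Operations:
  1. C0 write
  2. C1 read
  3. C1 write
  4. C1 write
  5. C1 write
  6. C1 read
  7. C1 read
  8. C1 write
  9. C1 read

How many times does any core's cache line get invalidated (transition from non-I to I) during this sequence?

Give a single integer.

Op 1: C0 write [C0 write: invalidate none -> C0=M] -> [M,I] (invalidations this op: 0; running total: 0)
Op 2: C1 read [C1 read from I: others=['C0=M'] -> C1=S, others downsized to S] -> [S,S] (invalidations this op: 0; running total: 0)
Op 3: C1 write [C1 write: invalidate ['C0=S'] -> C1=M] -> [I,M] (invalidations this op: 1; running total: 1)
Op 4: C1 write [C1 write: already M (modified), no change] -> [I,M] (invalidations this op: 0; running total: 1)
Op 5: C1 write [C1 write: already M (modified), no change] -> [I,M] (invalidations this op: 0; running total: 1)
Op 6: C1 read [C1 read: already in M, no change] -> [I,M] (invalidations this op: 0; running total: 1)
Op 7: C1 read [C1 read: already in M, no change] -> [I,M] (invalidations this op: 0; running total: 1)
Op 8: C1 write [C1 write: already M (modified), no change] -> [I,M] (invalidations this op: 0; running total: 1)
Op 9: C1 read [C1 read: already in M, no change] -> [I,M] (invalidations this op: 0; running total: 1)

Answer: 1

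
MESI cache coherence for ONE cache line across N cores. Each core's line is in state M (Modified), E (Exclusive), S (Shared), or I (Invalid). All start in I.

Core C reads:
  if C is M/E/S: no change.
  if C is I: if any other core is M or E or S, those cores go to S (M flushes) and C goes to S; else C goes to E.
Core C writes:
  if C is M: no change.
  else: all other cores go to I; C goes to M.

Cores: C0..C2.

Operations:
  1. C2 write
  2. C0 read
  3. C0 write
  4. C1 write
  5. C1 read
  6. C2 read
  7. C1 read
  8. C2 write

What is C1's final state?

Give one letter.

Op 1: C2 write [C2 write: invalidate none -> C2=M] -> [I,I,M]
Op 2: C0 read [C0 read from I: others=['C2=M'] -> C0=S, others downsized to S] -> [S,I,S]
Op 3: C0 write [C0 write: invalidate ['C2=S'] -> C0=M] -> [M,I,I]
Op 4: C1 write [C1 write: invalidate ['C0=M'] -> C1=M] -> [I,M,I]
Op 5: C1 read [C1 read: already in M, no change] -> [I,M,I]
Op 6: C2 read [C2 read from I: others=['C1=M'] -> C2=S, others downsized to S] -> [I,S,S]
Op 7: C1 read [C1 read: already in S, no change] -> [I,S,S]
Op 8: C2 write [C2 write: invalidate ['C1=S'] -> C2=M] -> [I,I,M]

Answer: I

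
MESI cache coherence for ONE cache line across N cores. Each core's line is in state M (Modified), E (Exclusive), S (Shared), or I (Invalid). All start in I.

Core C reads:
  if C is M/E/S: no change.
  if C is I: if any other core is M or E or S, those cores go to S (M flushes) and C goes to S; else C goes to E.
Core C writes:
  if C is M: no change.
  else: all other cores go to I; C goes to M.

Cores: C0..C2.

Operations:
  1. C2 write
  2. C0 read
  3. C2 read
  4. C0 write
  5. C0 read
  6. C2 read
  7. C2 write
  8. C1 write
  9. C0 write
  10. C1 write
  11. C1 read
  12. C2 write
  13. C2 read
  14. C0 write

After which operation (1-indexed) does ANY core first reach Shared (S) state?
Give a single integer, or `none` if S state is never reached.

Answer: 2

Derivation:
Op 1: C2 write [C2 write: invalidate none -> C2=M] -> [I,I,M]
Op 2: C0 read [C0 read from I: others=['C2=M'] -> C0=S, others downsized to S] -> [S,I,S]
  -> First S state at op 2; remaining ops need not be traced.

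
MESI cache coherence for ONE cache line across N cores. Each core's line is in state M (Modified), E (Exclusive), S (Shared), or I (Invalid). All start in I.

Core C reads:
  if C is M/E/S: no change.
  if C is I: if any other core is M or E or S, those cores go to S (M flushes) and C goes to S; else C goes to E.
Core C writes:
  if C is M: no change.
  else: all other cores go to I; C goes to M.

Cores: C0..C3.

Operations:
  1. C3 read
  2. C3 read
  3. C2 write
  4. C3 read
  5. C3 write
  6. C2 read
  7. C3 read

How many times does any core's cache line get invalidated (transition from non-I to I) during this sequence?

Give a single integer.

Answer: 2

Derivation:
Op 1: C3 read [C3 read from I: no other sharers -> C3=E (exclusive)] -> [I,I,I,E] (invalidations this op: 0; running total: 0)
Op 2: C3 read [C3 read: already in E, no change] -> [I,I,I,E] (invalidations this op: 0; running total: 0)
Op 3: C2 write [C2 write: invalidate ['C3=E'] -> C2=M] -> [I,I,M,I] (invalidations this op: 1; running total: 1)
Op 4: C3 read [C3 read from I: others=['C2=M'] -> C3=S, others downsized to S] -> [I,I,S,S] (invalidations this op: 0; running total: 1)
Op 5: C3 write [C3 write: invalidate ['C2=S'] -> C3=M] -> [I,I,I,M] (invalidations this op: 1; running total: 2)
Op 6: C2 read [C2 read from I: others=['C3=M'] -> C2=S, others downsized to S] -> [I,I,S,S] (invalidations this op: 0; running total: 2)
Op 7: C3 read [C3 read: already in S, no change] -> [I,I,S,S] (invalidations this op: 0; running total: 2)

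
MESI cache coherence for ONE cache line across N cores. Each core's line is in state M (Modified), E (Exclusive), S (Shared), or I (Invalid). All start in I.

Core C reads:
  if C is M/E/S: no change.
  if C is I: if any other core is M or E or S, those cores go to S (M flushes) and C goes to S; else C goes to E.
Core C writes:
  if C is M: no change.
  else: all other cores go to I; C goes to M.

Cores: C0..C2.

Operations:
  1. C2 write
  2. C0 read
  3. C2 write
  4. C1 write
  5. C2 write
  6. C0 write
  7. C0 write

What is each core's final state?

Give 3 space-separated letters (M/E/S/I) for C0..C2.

Op 1: C2 write [C2 write: invalidate none -> C2=M] -> [I,I,M]
Op 2: C0 read [C0 read from I: others=['C2=M'] -> C0=S, others downsized to S] -> [S,I,S]
Op 3: C2 write [C2 write: invalidate ['C0=S'] -> C2=M] -> [I,I,M]
Op 4: C1 write [C1 write: invalidate ['C2=M'] -> C1=M] -> [I,M,I]
Op 5: C2 write [C2 write: invalidate ['C1=M'] -> C2=M] -> [I,I,M]
Op 6: C0 write [C0 write: invalidate ['C2=M'] -> C0=M] -> [M,I,I]
Op 7: C0 write [C0 write: already M (modified), no change] -> [M,I,I]

Answer: M I I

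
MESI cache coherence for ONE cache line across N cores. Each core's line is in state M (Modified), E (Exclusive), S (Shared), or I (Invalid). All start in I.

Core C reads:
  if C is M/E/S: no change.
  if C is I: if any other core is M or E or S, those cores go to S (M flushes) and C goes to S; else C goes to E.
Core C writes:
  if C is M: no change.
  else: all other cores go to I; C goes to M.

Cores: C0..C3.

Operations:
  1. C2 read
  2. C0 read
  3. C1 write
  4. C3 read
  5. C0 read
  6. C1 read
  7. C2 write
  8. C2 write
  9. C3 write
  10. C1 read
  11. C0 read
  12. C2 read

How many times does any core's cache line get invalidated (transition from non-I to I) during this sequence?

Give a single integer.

Answer: 6

Derivation:
Op 1: C2 read [C2 read from I: no other sharers -> C2=E (exclusive)] -> [I,I,E,I] (invalidations this op: 0; running total: 0)
Op 2: C0 read [C0 read from I: others=['C2=E'] -> C0=S, others downsized to S] -> [S,I,S,I] (invalidations this op: 0; running total: 0)
Op 3: C1 write [C1 write: invalidate ['C0=S', 'C2=S'] -> C1=M] -> [I,M,I,I] (invalidations this op: 2; running total: 2)
Op 4: C3 read [C3 read from I: others=['C1=M'] -> C3=S, others downsized to S] -> [I,S,I,S] (invalidations this op: 0; running total: 2)
Op 5: C0 read [C0 read from I: others=['C1=S', 'C3=S'] -> C0=S, others downsized to S] -> [S,S,I,S] (invalidations this op: 0; running total: 2)
Op 6: C1 read [C1 read: already in S, no change] -> [S,S,I,S] (invalidations this op: 0; running total: 2)
Op 7: C2 write [C2 write: invalidate ['C0=S', 'C1=S', 'C3=S'] -> C2=M] -> [I,I,M,I] (invalidations this op: 3; running total: 5)
Op 8: C2 write [C2 write: already M (modified), no change] -> [I,I,M,I] (invalidations this op: 0; running total: 5)
Op 9: C3 write [C3 write: invalidate ['C2=M'] -> C3=M] -> [I,I,I,M] (invalidations this op: 1; running total: 6)
Op 10: C1 read [C1 read from I: others=['C3=M'] -> C1=S, others downsized to S] -> [I,S,I,S] (invalidations this op: 0; running total: 6)
Op 11: C0 read [C0 read from I: others=['C1=S', 'C3=S'] -> C0=S, others downsized to S] -> [S,S,I,S] (invalidations this op: 0; running total: 6)
Op 12: C2 read [C2 read from I: others=['C0=S', 'C1=S', 'C3=S'] -> C2=S, others downsized to S] -> [S,S,S,S] (invalidations this op: 0; running total: 6)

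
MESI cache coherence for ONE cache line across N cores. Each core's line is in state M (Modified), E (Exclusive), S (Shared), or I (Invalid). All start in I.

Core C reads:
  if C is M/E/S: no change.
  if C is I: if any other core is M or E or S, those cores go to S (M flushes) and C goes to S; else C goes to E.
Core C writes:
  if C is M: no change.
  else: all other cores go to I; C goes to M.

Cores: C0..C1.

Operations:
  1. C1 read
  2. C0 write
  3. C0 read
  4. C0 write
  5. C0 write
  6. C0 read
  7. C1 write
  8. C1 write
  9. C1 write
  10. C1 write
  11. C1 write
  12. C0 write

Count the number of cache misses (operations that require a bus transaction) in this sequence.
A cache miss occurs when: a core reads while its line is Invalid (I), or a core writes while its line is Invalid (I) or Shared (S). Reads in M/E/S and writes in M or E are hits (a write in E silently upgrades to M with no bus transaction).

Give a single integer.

Answer: 4

Derivation:
Op 1: C1 read [C1 read from I: no other sharers -> C1=E (exclusive)] -> [I,E] [MISS #1: read from I]
Op 2: C0 write [C0 write: invalidate ['C1=E'] -> C0=M] -> [M,I] [MISS #2: write from I]
Op 3: C0 read [C0 read: already in M, no change] -> [M,I] [hit: read from M]
Op 4: C0 write [C0 write: already M (modified), no change] -> [M,I] [hit: write from M]
Op 5: C0 write [C0 write: already M (modified), no change] -> [M,I] [hit: write from M]
Op 6: C0 read [C0 read: already in M, no change] -> [M,I] [hit: read from M]
Op 7: C1 write [C1 write: invalidate ['C0=M'] -> C1=M] -> [I,M] [MISS #3: write from I]
Op 8: C1 write [C1 write: already M (modified), no change] -> [I,M] [hit: write from M]
Op 9: C1 write [C1 write: already M (modified), no change] -> [I,M] [hit: write from M]
Op 10: C1 write [C1 write: already M (modified), no change] -> [I,M] [hit: write from M]
Op 11: C1 write [C1 write: already M (modified), no change] -> [I,M] [hit: write from M]
Op 12: C0 write [C0 write: invalidate ['C1=M'] -> C0=M] -> [M,I] [MISS #4: write from I]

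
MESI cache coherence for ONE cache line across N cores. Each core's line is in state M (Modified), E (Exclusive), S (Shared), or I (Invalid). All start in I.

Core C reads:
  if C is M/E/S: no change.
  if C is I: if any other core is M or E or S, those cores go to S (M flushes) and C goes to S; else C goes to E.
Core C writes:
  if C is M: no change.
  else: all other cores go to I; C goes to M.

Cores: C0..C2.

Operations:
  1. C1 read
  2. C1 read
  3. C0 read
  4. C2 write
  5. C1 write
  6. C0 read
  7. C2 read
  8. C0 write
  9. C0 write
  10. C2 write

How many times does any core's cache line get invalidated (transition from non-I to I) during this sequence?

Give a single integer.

Answer: 6

Derivation:
Op 1: C1 read [C1 read from I: no other sharers -> C1=E (exclusive)] -> [I,E,I] (invalidations this op: 0; running total: 0)
Op 2: C1 read [C1 read: already in E, no change] -> [I,E,I] (invalidations this op: 0; running total: 0)
Op 3: C0 read [C0 read from I: others=['C1=E'] -> C0=S, others downsized to S] -> [S,S,I] (invalidations this op: 0; running total: 0)
Op 4: C2 write [C2 write: invalidate ['C0=S', 'C1=S'] -> C2=M] -> [I,I,M] (invalidations this op: 2; running total: 2)
Op 5: C1 write [C1 write: invalidate ['C2=M'] -> C1=M] -> [I,M,I] (invalidations this op: 1; running total: 3)
Op 6: C0 read [C0 read from I: others=['C1=M'] -> C0=S, others downsized to S] -> [S,S,I] (invalidations this op: 0; running total: 3)
Op 7: C2 read [C2 read from I: others=['C0=S', 'C1=S'] -> C2=S, others downsized to S] -> [S,S,S] (invalidations this op: 0; running total: 3)
Op 8: C0 write [C0 write: invalidate ['C1=S', 'C2=S'] -> C0=M] -> [M,I,I] (invalidations this op: 2; running total: 5)
Op 9: C0 write [C0 write: already M (modified), no change] -> [M,I,I] (invalidations this op: 0; running total: 5)
Op 10: C2 write [C2 write: invalidate ['C0=M'] -> C2=M] -> [I,I,M] (invalidations this op: 1; running total: 6)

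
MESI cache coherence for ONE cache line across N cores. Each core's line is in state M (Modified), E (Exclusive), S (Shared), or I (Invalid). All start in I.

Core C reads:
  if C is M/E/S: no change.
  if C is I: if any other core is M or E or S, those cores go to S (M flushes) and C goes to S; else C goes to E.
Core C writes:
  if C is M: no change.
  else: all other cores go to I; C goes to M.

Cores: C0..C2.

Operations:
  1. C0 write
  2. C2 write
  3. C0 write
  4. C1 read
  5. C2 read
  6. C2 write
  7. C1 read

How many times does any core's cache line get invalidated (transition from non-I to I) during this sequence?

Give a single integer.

Op 1: C0 write [C0 write: invalidate none -> C0=M] -> [M,I,I] (invalidations this op: 0; running total: 0)
Op 2: C2 write [C2 write: invalidate ['C0=M'] -> C2=M] -> [I,I,M] (invalidations this op: 1; running total: 1)
Op 3: C0 write [C0 write: invalidate ['C2=M'] -> C0=M] -> [M,I,I] (invalidations this op: 1; running total: 2)
Op 4: C1 read [C1 read from I: others=['C0=M'] -> C1=S, others downsized to S] -> [S,S,I] (invalidations this op: 0; running total: 2)
Op 5: C2 read [C2 read from I: others=['C0=S', 'C1=S'] -> C2=S, others downsized to S] -> [S,S,S] (invalidations this op: 0; running total: 2)
Op 6: C2 write [C2 write: invalidate ['C0=S', 'C1=S'] -> C2=M] -> [I,I,M] (invalidations this op: 2; running total: 4)
Op 7: C1 read [C1 read from I: others=['C2=M'] -> C1=S, others downsized to S] -> [I,S,S] (invalidations this op: 0; running total: 4)

Answer: 4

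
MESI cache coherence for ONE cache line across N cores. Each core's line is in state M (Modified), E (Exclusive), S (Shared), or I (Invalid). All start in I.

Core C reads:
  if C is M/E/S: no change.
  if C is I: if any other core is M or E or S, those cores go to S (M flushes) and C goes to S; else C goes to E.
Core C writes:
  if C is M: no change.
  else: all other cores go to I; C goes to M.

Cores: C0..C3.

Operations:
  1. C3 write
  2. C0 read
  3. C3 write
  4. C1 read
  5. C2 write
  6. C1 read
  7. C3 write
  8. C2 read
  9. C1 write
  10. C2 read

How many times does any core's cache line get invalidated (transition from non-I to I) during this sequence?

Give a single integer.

Op 1: C3 write [C3 write: invalidate none -> C3=M] -> [I,I,I,M] (invalidations this op: 0; running total: 0)
Op 2: C0 read [C0 read from I: others=['C3=M'] -> C0=S, others downsized to S] -> [S,I,I,S] (invalidations this op: 0; running total: 0)
Op 3: C3 write [C3 write: invalidate ['C0=S'] -> C3=M] -> [I,I,I,M] (invalidations this op: 1; running total: 1)
Op 4: C1 read [C1 read from I: others=['C3=M'] -> C1=S, others downsized to S] -> [I,S,I,S] (invalidations this op: 0; running total: 1)
Op 5: C2 write [C2 write: invalidate ['C1=S', 'C3=S'] -> C2=M] -> [I,I,M,I] (invalidations this op: 2; running total: 3)
Op 6: C1 read [C1 read from I: others=['C2=M'] -> C1=S, others downsized to S] -> [I,S,S,I] (invalidations this op: 0; running total: 3)
Op 7: C3 write [C3 write: invalidate ['C1=S', 'C2=S'] -> C3=M] -> [I,I,I,M] (invalidations this op: 2; running total: 5)
Op 8: C2 read [C2 read from I: others=['C3=M'] -> C2=S, others downsized to S] -> [I,I,S,S] (invalidations this op: 0; running total: 5)
Op 9: C1 write [C1 write: invalidate ['C2=S', 'C3=S'] -> C1=M] -> [I,M,I,I] (invalidations this op: 2; running total: 7)
Op 10: C2 read [C2 read from I: others=['C1=M'] -> C2=S, others downsized to S] -> [I,S,S,I] (invalidations this op: 0; running total: 7)

Answer: 7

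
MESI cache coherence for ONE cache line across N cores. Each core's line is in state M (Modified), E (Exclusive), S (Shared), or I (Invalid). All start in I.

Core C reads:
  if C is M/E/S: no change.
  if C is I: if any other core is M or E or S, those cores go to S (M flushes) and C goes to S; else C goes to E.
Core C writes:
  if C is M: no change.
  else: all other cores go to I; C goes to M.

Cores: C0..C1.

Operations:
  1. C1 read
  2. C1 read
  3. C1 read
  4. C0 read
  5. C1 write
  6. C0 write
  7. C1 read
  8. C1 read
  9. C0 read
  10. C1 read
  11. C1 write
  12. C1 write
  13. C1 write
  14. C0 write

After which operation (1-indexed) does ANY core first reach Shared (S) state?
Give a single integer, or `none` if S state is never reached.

Answer: 4

Derivation:
Op 1: C1 read [C1 read from I: no other sharers -> C1=E (exclusive)] -> [I,E]
Op 2: C1 read [C1 read: already in E, no change] -> [I,E]
Op 3: C1 read [C1 read: already in E, no change] -> [I,E]
Op 4: C0 read [C0 read from I: others=['C1=E'] -> C0=S, others downsized to S] -> [S,S]
  -> First S state at op 4; remaining ops need not be traced.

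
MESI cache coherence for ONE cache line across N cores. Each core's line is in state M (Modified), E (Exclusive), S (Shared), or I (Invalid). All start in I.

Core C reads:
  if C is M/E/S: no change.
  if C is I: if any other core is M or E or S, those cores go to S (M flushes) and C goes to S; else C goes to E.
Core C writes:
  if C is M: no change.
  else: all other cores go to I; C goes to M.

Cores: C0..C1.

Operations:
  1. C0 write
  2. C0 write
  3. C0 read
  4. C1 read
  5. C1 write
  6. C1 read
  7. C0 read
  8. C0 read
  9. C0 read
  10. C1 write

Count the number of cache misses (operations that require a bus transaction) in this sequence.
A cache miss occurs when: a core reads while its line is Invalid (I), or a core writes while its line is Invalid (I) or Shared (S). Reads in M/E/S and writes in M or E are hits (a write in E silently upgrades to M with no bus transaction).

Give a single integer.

Answer: 5

Derivation:
Op 1: C0 write [C0 write: invalidate none -> C0=M] -> [M,I] [MISS #1: write from I]
Op 2: C0 write [C0 write: already M (modified), no change] -> [M,I] [hit: write from M]
Op 3: C0 read [C0 read: already in M, no change] -> [M,I] [hit: read from M]
Op 4: C1 read [C1 read from I: others=['C0=M'] -> C1=S, others downsized to S] -> [S,S] [MISS #2: read from I]
Op 5: C1 write [C1 write: invalidate ['C0=S'] -> C1=M] -> [I,M] [MISS #3: write from S]
Op 6: C1 read [C1 read: already in M, no change] -> [I,M] [hit: read from M]
Op 7: C0 read [C0 read from I: others=['C1=M'] -> C0=S, others downsized to S] -> [S,S] [MISS #4: read from I]
Op 8: C0 read [C0 read: already in S, no change] -> [S,S] [hit: read from S]
Op 9: C0 read [C0 read: already in S, no change] -> [S,S] [hit: read from S]
Op 10: C1 write [C1 write: invalidate ['C0=S'] -> C1=M] -> [I,M] [MISS #5: write from S]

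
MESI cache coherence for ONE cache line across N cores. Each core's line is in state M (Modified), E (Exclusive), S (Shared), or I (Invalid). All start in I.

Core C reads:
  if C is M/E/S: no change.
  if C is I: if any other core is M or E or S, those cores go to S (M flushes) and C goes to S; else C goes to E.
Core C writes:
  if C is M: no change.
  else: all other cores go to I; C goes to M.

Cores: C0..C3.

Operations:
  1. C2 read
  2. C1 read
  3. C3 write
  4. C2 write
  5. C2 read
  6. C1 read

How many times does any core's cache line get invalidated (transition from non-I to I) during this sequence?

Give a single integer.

Op 1: C2 read [C2 read from I: no other sharers -> C2=E (exclusive)] -> [I,I,E,I] (invalidations this op: 0; running total: 0)
Op 2: C1 read [C1 read from I: others=['C2=E'] -> C1=S, others downsized to S] -> [I,S,S,I] (invalidations this op: 0; running total: 0)
Op 3: C3 write [C3 write: invalidate ['C1=S', 'C2=S'] -> C3=M] -> [I,I,I,M] (invalidations this op: 2; running total: 2)
Op 4: C2 write [C2 write: invalidate ['C3=M'] -> C2=M] -> [I,I,M,I] (invalidations this op: 1; running total: 3)
Op 5: C2 read [C2 read: already in M, no change] -> [I,I,M,I] (invalidations this op: 0; running total: 3)
Op 6: C1 read [C1 read from I: others=['C2=M'] -> C1=S, others downsized to S] -> [I,S,S,I] (invalidations this op: 0; running total: 3)

Answer: 3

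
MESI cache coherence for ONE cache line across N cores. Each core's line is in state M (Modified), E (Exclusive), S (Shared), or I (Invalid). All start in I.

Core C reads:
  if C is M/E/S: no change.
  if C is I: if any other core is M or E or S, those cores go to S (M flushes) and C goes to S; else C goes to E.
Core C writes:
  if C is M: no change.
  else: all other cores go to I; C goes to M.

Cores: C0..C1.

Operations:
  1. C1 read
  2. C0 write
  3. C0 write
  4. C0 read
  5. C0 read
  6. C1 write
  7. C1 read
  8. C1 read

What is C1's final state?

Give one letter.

Answer: M

Derivation:
Op 1: C1 read [C1 read from I: no other sharers -> C1=E (exclusive)] -> [I,E]
Op 2: C0 write [C0 write: invalidate ['C1=E'] -> C0=M] -> [M,I]
Op 3: C0 write [C0 write: already M (modified), no change] -> [M,I]
Op 4: C0 read [C0 read: already in M, no change] -> [M,I]
Op 5: C0 read [C0 read: already in M, no change] -> [M,I]
Op 6: C1 write [C1 write: invalidate ['C0=M'] -> C1=M] -> [I,M]
Op 7: C1 read [C1 read: already in M, no change] -> [I,M]
Op 8: C1 read [C1 read: already in M, no change] -> [I,M]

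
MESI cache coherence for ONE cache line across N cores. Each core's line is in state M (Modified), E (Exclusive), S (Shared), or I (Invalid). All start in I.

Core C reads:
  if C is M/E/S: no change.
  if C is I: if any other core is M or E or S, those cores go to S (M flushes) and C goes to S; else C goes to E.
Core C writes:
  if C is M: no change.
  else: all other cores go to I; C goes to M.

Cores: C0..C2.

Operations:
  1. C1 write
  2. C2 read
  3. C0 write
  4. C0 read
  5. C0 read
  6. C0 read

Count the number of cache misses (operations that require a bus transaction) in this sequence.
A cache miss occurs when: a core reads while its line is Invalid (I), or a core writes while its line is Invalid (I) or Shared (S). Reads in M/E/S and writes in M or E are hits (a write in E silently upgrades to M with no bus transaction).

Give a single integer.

Op 1: C1 write [C1 write: invalidate none -> C1=M] -> [I,M,I] [MISS #1: write from I]
Op 2: C2 read [C2 read from I: others=['C1=M'] -> C2=S, others downsized to S] -> [I,S,S] [MISS #2: read from I]
Op 3: C0 write [C0 write: invalidate ['C1=S', 'C2=S'] -> C0=M] -> [M,I,I] [MISS #3: write from I]
Op 4: C0 read [C0 read: already in M, no change] -> [M,I,I] [hit: read from M]
Op 5: C0 read [C0 read: already in M, no change] -> [M,I,I] [hit: read from M]
Op 6: C0 read [C0 read: already in M, no change] -> [M,I,I] [hit: read from M]

Answer: 3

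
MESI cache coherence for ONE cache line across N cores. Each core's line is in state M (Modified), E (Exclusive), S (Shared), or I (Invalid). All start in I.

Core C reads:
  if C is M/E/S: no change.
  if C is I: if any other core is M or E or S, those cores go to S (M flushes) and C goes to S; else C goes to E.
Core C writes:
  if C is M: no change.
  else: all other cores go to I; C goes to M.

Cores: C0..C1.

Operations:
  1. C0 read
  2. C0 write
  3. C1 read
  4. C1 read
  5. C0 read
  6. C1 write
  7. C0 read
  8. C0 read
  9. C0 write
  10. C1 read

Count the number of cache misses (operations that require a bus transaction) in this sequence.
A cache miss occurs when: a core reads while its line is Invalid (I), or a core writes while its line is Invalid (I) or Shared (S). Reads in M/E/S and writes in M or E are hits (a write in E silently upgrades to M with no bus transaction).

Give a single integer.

Op 1: C0 read [C0 read from I: no other sharers -> C0=E (exclusive)] -> [E,I] [MISS #1: read from I]
Op 2: C0 write [C0 write: invalidate none -> C0=M] -> [M,I] [hit: write from E is a silent E->M upgrade, no bus transaction]
Op 3: C1 read [C1 read from I: others=['C0=M'] -> C1=S, others downsized to S] -> [S,S] [MISS #2: read from I]
Op 4: C1 read [C1 read: already in S, no change] -> [S,S] [hit: read from S]
Op 5: C0 read [C0 read: already in S, no change] -> [S,S] [hit: read from S]
Op 6: C1 write [C1 write: invalidate ['C0=S'] -> C1=M] -> [I,M] [MISS #3: write from S]
Op 7: C0 read [C0 read from I: others=['C1=M'] -> C0=S, others downsized to S] -> [S,S] [MISS #4: read from I]
Op 8: C0 read [C0 read: already in S, no change] -> [S,S] [hit: read from S]
Op 9: C0 write [C0 write: invalidate ['C1=S'] -> C0=M] -> [M,I] [MISS #5: write from S]
Op 10: C1 read [C1 read from I: others=['C0=M'] -> C1=S, others downsized to S] -> [S,S] [MISS #6: read from I]

Answer: 6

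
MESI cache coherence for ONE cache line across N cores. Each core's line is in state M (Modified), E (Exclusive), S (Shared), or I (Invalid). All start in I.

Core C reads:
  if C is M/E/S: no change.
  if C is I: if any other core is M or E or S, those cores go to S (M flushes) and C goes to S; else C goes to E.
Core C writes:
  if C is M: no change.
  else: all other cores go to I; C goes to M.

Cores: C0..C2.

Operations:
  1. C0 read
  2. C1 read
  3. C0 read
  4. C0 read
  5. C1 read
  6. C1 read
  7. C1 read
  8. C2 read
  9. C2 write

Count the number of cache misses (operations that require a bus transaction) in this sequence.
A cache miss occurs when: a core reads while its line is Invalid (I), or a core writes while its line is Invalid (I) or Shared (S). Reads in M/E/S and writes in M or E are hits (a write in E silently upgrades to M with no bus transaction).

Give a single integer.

Op 1: C0 read [C0 read from I: no other sharers -> C0=E (exclusive)] -> [E,I,I] [MISS #1: read from I]
Op 2: C1 read [C1 read from I: others=['C0=E'] -> C1=S, others downsized to S] -> [S,S,I] [MISS #2: read from I]
Op 3: C0 read [C0 read: already in S, no change] -> [S,S,I] [hit: read from S]
Op 4: C0 read [C0 read: already in S, no change] -> [S,S,I] [hit: read from S]
Op 5: C1 read [C1 read: already in S, no change] -> [S,S,I] [hit: read from S]
Op 6: C1 read [C1 read: already in S, no change] -> [S,S,I] [hit: read from S]
Op 7: C1 read [C1 read: already in S, no change] -> [S,S,I] [hit: read from S]
Op 8: C2 read [C2 read from I: others=['C0=S', 'C1=S'] -> C2=S, others downsized to S] -> [S,S,S] [MISS #3: read from I]
Op 9: C2 write [C2 write: invalidate ['C0=S', 'C1=S'] -> C2=M] -> [I,I,M] [MISS #4: write from S]

Answer: 4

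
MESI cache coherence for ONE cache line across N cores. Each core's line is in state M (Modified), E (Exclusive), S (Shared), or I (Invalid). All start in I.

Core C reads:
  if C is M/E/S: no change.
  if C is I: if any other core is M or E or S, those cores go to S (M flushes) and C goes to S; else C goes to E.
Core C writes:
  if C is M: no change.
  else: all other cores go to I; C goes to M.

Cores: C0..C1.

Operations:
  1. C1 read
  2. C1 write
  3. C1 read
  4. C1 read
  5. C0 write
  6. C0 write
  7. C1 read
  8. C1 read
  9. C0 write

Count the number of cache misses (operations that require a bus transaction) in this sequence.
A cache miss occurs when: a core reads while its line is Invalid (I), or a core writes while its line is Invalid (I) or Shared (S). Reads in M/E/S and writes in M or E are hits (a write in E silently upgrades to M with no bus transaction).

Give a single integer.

Op 1: C1 read [C1 read from I: no other sharers -> C1=E (exclusive)] -> [I,E] [MISS #1: read from I]
Op 2: C1 write [C1 write: invalidate none -> C1=M] -> [I,M] [hit: write from E is a silent E->M upgrade, no bus transaction]
Op 3: C1 read [C1 read: already in M, no change] -> [I,M] [hit: read from M]
Op 4: C1 read [C1 read: already in M, no change] -> [I,M] [hit: read from M]
Op 5: C0 write [C0 write: invalidate ['C1=M'] -> C0=M] -> [M,I] [MISS #2: write from I]
Op 6: C0 write [C0 write: already M (modified), no change] -> [M,I] [hit: write from M]
Op 7: C1 read [C1 read from I: others=['C0=M'] -> C1=S, others downsized to S] -> [S,S] [MISS #3: read from I]
Op 8: C1 read [C1 read: already in S, no change] -> [S,S] [hit: read from S]
Op 9: C0 write [C0 write: invalidate ['C1=S'] -> C0=M] -> [M,I] [MISS #4: write from S]

Answer: 4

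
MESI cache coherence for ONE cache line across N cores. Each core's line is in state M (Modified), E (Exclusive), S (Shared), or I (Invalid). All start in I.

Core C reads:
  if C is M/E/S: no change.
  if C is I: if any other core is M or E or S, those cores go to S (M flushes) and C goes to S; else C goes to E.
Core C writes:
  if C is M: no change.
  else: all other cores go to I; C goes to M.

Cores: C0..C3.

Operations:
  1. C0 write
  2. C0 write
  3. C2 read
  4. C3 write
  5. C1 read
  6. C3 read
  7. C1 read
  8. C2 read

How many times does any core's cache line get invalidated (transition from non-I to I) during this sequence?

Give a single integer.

Answer: 2

Derivation:
Op 1: C0 write [C0 write: invalidate none -> C0=M] -> [M,I,I,I] (invalidations this op: 0; running total: 0)
Op 2: C0 write [C0 write: already M (modified), no change] -> [M,I,I,I] (invalidations this op: 0; running total: 0)
Op 3: C2 read [C2 read from I: others=['C0=M'] -> C2=S, others downsized to S] -> [S,I,S,I] (invalidations this op: 0; running total: 0)
Op 4: C3 write [C3 write: invalidate ['C0=S', 'C2=S'] -> C3=M] -> [I,I,I,M] (invalidations this op: 2; running total: 2)
Op 5: C1 read [C1 read from I: others=['C3=M'] -> C1=S, others downsized to S] -> [I,S,I,S] (invalidations this op: 0; running total: 2)
Op 6: C3 read [C3 read: already in S, no change] -> [I,S,I,S] (invalidations this op: 0; running total: 2)
Op 7: C1 read [C1 read: already in S, no change] -> [I,S,I,S] (invalidations this op: 0; running total: 2)
Op 8: C2 read [C2 read from I: others=['C1=S', 'C3=S'] -> C2=S, others downsized to S] -> [I,S,S,S] (invalidations this op: 0; running total: 2)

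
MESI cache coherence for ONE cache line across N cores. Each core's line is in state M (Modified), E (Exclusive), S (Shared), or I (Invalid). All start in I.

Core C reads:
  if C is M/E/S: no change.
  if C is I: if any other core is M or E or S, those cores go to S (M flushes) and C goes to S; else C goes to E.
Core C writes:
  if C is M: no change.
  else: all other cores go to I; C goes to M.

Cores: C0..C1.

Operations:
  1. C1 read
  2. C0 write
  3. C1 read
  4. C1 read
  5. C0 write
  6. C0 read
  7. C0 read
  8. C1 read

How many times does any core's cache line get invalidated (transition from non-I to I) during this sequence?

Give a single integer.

Answer: 2

Derivation:
Op 1: C1 read [C1 read from I: no other sharers -> C1=E (exclusive)] -> [I,E] (invalidations this op: 0; running total: 0)
Op 2: C0 write [C0 write: invalidate ['C1=E'] -> C0=M] -> [M,I] (invalidations this op: 1; running total: 1)
Op 3: C1 read [C1 read from I: others=['C0=M'] -> C1=S, others downsized to S] -> [S,S] (invalidations this op: 0; running total: 1)
Op 4: C1 read [C1 read: already in S, no change] -> [S,S] (invalidations this op: 0; running total: 1)
Op 5: C0 write [C0 write: invalidate ['C1=S'] -> C0=M] -> [M,I] (invalidations this op: 1; running total: 2)
Op 6: C0 read [C0 read: already in M, no change] -> [M,I] (invalidations this op: 0; running total: 2)
Op 7: C0 read [C0 read: already in M, no change] -> [M,I] (invalidations this op: 0; running total: 2)
Op 8: C1 read [C1 read from I: others=['C0=M'] -> C1=S, others downsized to S] -> [S,S] (invalidations this op: 0; running total: 2)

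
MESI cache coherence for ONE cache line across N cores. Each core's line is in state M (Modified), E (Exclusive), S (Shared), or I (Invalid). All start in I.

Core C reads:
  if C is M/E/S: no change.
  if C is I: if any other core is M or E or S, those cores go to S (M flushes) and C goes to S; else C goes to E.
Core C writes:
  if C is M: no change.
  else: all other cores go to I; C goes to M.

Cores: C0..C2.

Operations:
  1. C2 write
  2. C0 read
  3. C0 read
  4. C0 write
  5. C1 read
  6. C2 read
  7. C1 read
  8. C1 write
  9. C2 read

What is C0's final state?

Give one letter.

Op 1: C2 write [C2 write: invalidate none -> C2=M] -> [I,I,M]
Op 2: C0 read [C0 read from I: others=['C2=M'] -> C0=S, others downsized to S] -> [S,I,S]
Op 3: C0 read [C0 read: already in S, no change] -> [S,I,S]
Op 4: C0 write [C0 write: invalidate ['C2=S'] -> C0=M] -> [M,I,I]
Op 5: C1 read [C1 read from I: others=['C0=M'] -> C1=S, others downsized to S] -> [S,S,I]
Op 6: C2 read [C2 read from I: others=['C0=S', 'C1=S'] -> C2=S, others downsized to S] -> [S,S,S]
Op 7: C1 read [C1 read: already in S, no change] -> [S,S,S]
Op 8: C1 write [C1 write: invalidate ['C0=S', 'C2=S'] -> C1=M] -> [I,M,I]
Op 9: C2 read [C2 read from I: others=['C1=M'] -> C2=S, others downsized to S] -> [I,S,S]

Answer: I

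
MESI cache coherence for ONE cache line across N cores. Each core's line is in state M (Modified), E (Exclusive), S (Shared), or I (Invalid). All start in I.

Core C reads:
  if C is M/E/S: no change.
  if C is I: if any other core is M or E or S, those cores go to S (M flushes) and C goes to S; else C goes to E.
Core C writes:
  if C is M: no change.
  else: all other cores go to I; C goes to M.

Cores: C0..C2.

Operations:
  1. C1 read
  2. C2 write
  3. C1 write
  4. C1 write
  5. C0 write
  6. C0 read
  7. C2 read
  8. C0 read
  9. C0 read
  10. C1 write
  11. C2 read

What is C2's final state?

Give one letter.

Op 1: C1 read [C1 read from I: no other sharers -> C1=E (exclusive)] -> [I,E,I]
Op 2: C2 write [C2 write: invalidate ['C1=E'] -> C2=M] -> [I,I,M]
Op 3: C1 write [C1 write: invalidate ['C2=M'] -> C1=M] -> [I,M,I]
Op 4: C1 write [C1 write: already M (modified), no change] -> [I,M,I]
Op 5: C0 write [C0 write: invalidate ['C1=M'] -> C0=M] -> [M,I,I]
Op 6: C0 read [C0 read: already in M, no change] -> [M,I,I]
Op 7: C2 read [C2 read from I: others=['C0=M'] -> C2=S, others downsized to S] -> [S,I,S]
Op 8: C0 read [C0 read: already in S, no change] -> [S,I,S]
Op 9: C0 read [C0 read: already in S, no change] -> [S,I,S]
Op 10: C1 write [C1 write: invalidate ['C0=S', 'C2=S'] -> C1=M] -> [I,M,I]
Op 11: C2 read [C2 read from I: others=['C1=M'] -> C2=S, others downsized to S] -> [I,S,S]

Answer: S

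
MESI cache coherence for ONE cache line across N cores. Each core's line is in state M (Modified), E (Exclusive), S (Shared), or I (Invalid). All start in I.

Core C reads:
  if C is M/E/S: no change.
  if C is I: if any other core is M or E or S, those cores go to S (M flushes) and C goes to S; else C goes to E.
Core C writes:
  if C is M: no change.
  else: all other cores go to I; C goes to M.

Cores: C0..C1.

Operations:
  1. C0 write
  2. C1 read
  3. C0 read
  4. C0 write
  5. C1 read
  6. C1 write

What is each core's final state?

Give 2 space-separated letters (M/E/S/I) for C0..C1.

Answer: I M

Derivation:
Op 1: C0 write [C0 write: invalidate none -> C0=M] -> [M,I]
Op 2: C1 read [C1 read from I: others=['C0=M'] -> C1=S, others downsized to S] -> [S,S]
Op 3: C0 read [C0 read: already in S, no change] -> [S,S]
Op 4: C0 write [C0 write: invalidate ['C1=S'] -> C0=M] -> [M,I]
Op 5: C1 read [C1 read from I: others=['C0=M'] -> C1=S, others downsized to S] -> [S,S]
Op 6: C1 write [C1 write: invalidate ['C0=S'] -> C1=M] -> [I,M]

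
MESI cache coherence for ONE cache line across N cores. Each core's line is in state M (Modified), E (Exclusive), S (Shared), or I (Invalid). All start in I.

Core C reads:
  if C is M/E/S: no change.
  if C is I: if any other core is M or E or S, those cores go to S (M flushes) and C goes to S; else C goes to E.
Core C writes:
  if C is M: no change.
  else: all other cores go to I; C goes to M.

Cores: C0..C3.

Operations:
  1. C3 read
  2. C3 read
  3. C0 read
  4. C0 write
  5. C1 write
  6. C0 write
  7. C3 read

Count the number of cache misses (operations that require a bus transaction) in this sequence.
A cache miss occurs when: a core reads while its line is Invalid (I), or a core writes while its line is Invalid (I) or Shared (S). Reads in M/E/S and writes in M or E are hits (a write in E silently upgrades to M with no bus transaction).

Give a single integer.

Answer: 6

Derivation:
Op 1: C3 read [C3 read from I: no other sharers -> C3=E (exclusive)] -> [I,I,I,E] [MISS #1: read from I]
Op 2: C3 read [C3 read: already in E, no change] -> [I,I,I,E] [hit: read from E]
Op 3: C0 read [C0 read from I: others=['C3=E'] -> C0=S, others downsized to S] -> [S,I,I,S] [MISS #2: read from I]
Op 4: C0 write [C0 write: invalidate ['C3=S'] -> C0=M] -> [M,I,I,I] [MISS #3: write from S]
Op 5: C1 write [C1 write: invalidate ['C0=M'] -> C1=M] -> [I,M,I,I] [MISS #4: write from I]
Op 6: C0 write [C0 write: invalidate ['C1=M'] -> C0=M] -> [M,I,I,I] [MISS #5: write from I]
Op 7: C3 read [C3 read from I: others=['C0=M'] -> C3=S, others downsized to S] -> [S,I,I,S] [MISS #6: read from I]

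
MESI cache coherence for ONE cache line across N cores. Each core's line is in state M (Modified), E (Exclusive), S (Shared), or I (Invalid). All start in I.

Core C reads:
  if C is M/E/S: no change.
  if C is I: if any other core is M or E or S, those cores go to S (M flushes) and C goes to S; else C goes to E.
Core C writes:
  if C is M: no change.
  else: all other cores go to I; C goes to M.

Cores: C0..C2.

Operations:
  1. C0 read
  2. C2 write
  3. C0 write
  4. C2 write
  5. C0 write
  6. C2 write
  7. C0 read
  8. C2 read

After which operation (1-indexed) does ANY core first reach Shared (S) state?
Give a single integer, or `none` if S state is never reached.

Answer: 7

Derivation:
Op 1: C0 read [C0 read from I: no other sharers -> C0=E (exclusive)] -> [E,I,I]
Op 2: C2 write [C2 write: invalidate ['C0=E'] -> C2=M] -> [I,I,M]
Op 3: C0 write [C0 write: invalidate ['C2=M'] -> C0=M] -> [M,I,I]
Op 4: C2 write [C2 write: invalidate ['C0=M'] -> C2=M] -> [I,I,M]
Op 5: C0 write [C0 write: invalidate ['C2=M'] -> C0=M] -> [M,I,I]
Op 6: C2 write [C2 write: invalidate ['C0=M'] -> C2=M] -> [I,I,M]
Op 7: C0 read [C0 read from I: others=['C2=M'] -> C0=S, others downsized to S] -> [S,I,S]
  -> First S state at op 7; remaining ops need not be traced.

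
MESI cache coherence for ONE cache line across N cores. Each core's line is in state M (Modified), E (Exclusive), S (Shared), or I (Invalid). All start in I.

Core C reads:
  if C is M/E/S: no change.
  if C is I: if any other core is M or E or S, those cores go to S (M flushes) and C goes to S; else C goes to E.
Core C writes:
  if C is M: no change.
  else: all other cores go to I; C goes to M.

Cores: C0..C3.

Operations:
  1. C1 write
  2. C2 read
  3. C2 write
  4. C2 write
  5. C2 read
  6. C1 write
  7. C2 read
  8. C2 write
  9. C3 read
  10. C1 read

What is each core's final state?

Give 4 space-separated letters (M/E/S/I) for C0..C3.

Op 1: C1 write [C1 write: invalidate none -> C1=M] -> [I,M,I,I]
Op 2: C2 read [C2 read from I: others=['C1=M'] -> C2=S, others downsized to S] -> [I,S,S,I]
Op 3: C2 write [C2 write: invalidate ['C1=S'] -> C2=M] -> [I,I,M,I]
Op 4: C2 write [C2 write: already M (modified), no change] -> [I,I,M,I]
Op 5: C2 read [C2 read: already in M, no change] -> [I,I,M,I]
Op 6: C1 write [C1 write: invalidate ['C2=M'] -> C1=M] -> [I,M,I,I]
Op 7: C2 read [C2 read from I: others=['C1=M'] -> C2=S, others downsized to S] -> [I,S,S,I]
Op 8: C2 write [C2 write: invalidate ['C1=S'] -> C2=M] -> [I,I,M,I]
Op 9: C3 read [C3 read from I: others=['C2=M'] -> C3=S, others downsized to S] -> [I,I,S,S]
Op 10: C1 read [C1 read from I: others=['C2=S', 'C3=S'] -> C1=S, others downsized to S] -> [I,S,S,S]

Answer: I S S S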